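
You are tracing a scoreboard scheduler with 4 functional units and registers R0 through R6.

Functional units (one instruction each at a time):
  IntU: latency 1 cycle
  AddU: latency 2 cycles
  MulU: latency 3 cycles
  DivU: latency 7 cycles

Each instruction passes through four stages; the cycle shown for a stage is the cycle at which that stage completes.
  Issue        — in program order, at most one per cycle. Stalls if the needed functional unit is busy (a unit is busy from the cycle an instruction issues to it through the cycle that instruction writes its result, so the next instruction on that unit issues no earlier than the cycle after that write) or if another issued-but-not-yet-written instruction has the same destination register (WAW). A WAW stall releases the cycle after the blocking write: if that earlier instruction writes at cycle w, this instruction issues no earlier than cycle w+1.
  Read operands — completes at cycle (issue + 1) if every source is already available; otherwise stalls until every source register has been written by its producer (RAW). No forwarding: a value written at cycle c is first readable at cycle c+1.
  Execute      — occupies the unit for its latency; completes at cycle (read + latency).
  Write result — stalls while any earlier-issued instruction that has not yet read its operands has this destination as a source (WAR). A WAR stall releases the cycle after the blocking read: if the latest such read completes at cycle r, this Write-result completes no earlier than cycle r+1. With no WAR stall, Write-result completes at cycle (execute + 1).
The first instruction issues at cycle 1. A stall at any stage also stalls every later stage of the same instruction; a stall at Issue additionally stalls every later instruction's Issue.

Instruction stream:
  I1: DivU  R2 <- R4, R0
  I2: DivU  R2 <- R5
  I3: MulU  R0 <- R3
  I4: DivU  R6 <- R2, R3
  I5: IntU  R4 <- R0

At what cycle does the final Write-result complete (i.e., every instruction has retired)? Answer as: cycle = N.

cycle = 30

cycle 1: I1 dispatched to DivU
cycle 2: I1 operands ready
cycle 9: I1 complete
cycle 10: R2←I1
cycle 11: I2 dispatched to DivU
cycle 12: I2 operands ready · I3 dispatched to MulU
cycle 13: I3 operands ready
cycle 16: I3 complete
cycle 17: R0←I3
cycle 19: I2 complete
cycle 20: R2←I2
cycle 21: I4 dispatched to DivU
cycle 22: I4 operands ready · I5 dispatched to IntU
cycle 23: I5 operands ready
cycle 24: I5 complete
cycle 25: R4←I5
cycle 29: I4 complete
cycle 30: R6←I4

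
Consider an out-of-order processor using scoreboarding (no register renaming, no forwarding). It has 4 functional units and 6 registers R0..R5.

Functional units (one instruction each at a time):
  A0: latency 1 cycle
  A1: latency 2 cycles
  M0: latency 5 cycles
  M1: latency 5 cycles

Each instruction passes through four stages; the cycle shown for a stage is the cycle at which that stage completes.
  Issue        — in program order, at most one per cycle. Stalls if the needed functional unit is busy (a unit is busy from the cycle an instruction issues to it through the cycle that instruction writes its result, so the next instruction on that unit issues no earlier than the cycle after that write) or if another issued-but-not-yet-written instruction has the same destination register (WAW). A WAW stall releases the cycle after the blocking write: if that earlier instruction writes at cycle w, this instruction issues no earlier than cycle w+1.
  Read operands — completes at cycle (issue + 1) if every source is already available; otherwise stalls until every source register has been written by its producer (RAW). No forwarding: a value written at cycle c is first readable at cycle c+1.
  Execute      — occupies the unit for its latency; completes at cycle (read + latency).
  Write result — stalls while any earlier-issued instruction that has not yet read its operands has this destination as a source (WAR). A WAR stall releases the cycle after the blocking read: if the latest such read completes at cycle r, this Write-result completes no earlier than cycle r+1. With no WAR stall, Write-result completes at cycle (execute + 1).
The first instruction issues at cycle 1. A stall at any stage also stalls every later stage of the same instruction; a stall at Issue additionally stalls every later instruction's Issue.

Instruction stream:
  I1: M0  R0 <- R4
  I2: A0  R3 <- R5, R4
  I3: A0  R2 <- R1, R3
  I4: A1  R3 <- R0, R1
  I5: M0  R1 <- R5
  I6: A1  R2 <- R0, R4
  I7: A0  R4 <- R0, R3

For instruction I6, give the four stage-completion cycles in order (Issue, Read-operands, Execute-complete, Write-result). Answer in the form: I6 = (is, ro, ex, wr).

I6 = (13, 14, 16, 17)

I1 -> (1, 2, 7, 8)
I2 -> (2, 3, 4, 5)
I3 -> (6, 7, 8, 9)  // struct: A0 busy until I2 writes@5
I4 -> (7, 9, 11, 12)  // RAW R0: wait I1 write@8
I5 -> (9, 10, 15, 16)  // struct: M0 busy until I1 writes@8
I6 -> (13, 14, 16, 17)  // struct: A1 busy until I4 writes@12
I7 -> (14, 15, 16, 17)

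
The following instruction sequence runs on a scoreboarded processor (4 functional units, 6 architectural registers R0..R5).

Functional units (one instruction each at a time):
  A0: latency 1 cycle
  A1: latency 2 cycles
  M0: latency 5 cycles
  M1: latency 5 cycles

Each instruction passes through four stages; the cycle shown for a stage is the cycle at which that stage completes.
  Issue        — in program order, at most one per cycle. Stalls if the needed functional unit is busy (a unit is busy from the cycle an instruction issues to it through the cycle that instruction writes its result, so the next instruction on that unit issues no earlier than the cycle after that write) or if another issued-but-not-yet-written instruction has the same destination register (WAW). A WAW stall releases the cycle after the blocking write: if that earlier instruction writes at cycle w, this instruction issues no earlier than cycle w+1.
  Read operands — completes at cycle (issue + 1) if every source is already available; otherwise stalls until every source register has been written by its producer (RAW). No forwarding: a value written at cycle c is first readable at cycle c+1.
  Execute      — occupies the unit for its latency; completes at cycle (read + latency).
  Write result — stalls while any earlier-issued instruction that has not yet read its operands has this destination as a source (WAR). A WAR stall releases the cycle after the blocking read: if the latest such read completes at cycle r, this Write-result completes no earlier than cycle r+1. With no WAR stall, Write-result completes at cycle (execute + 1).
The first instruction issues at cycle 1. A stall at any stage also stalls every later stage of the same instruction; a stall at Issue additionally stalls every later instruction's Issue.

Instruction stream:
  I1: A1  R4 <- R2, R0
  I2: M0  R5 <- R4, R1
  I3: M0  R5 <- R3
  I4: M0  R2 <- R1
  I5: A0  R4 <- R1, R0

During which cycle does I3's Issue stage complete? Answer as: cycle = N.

I1: IS=1 RO=2 EX=4 WR=5
I2: IS=2 RO=6 EX=11 WR=12  [RAW R4: wait I1 write@5]
I3: IS=13 RO=14 EX=19 WR=20  [struct: M0 busy until I2 writes@12]
I4: IS=21 RO=22 EX=27 WR=28  [struct: M0 busy until I3 writes@20]
I5: IS=22 RO=23 EX=24 WR=25

cycle = 13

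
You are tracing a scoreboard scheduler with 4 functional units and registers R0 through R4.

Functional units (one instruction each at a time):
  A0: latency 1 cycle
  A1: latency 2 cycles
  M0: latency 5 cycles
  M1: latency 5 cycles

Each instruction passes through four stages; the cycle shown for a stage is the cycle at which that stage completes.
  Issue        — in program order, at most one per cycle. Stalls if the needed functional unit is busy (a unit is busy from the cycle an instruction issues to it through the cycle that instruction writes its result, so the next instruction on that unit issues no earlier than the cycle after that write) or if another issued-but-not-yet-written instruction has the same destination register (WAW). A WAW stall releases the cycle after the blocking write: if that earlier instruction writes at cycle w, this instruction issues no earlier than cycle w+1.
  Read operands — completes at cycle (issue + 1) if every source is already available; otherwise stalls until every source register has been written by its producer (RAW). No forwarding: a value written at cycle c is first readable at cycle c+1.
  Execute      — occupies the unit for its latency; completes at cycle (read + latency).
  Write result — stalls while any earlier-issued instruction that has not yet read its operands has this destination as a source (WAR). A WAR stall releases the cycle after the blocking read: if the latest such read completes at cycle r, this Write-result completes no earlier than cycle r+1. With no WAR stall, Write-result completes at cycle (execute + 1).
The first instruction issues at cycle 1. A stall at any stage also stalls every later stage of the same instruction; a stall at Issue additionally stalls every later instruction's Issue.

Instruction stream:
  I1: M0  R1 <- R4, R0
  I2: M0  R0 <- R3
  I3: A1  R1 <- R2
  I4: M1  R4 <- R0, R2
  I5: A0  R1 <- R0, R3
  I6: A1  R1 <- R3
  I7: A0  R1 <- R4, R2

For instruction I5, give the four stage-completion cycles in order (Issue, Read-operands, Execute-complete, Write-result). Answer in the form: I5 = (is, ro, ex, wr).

I5 = (15, 17, 18, 19)

  I1 | 1 | 2 | 7 | 8
  I2 | 9 | 10 | 15 | 16   struct: M0 busy until I1 writes@8
  I3 | 10 | 11 | 13 | 14
  I4 | 11 | 17 | 22 | 23   RAW R0: wait I2 write@16
  I5 | 15 | 17 | 18 | 19   WAW R1: wait I3 write@14 · RAW R0: wait I2 write@16
  I6 | 20 | 21 | 23 | 24   WAW R1: wait I5 write@19
  I7 | 25 | 26 | 27 | 28   WAW R1: wait I6 write@24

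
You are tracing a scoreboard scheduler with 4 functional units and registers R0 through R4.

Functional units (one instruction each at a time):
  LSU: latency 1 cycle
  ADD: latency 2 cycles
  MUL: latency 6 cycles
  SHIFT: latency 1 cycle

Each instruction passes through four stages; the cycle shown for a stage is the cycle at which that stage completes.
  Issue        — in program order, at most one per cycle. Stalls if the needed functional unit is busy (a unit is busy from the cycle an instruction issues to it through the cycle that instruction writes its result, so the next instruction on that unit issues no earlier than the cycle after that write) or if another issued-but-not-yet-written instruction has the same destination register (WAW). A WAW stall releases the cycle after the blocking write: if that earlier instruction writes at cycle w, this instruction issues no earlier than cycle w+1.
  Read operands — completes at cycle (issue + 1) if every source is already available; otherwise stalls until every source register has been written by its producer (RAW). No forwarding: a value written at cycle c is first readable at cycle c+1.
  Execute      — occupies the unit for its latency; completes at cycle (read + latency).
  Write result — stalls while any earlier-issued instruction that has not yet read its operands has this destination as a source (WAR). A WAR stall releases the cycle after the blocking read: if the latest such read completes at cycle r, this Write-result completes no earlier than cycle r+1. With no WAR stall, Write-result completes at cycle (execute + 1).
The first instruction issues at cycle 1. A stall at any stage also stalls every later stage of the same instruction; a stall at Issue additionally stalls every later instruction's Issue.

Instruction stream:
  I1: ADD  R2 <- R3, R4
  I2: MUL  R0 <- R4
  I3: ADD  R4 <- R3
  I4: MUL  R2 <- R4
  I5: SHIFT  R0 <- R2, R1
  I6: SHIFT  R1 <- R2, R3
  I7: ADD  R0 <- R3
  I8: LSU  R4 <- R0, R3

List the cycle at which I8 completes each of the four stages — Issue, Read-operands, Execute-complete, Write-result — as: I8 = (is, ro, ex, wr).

I8 = (25, 29, 30, 31)

t=1  I1→ADD
t=2  I1 RO, I2→MUL
t=3  I2 RO
t=4  I1 EX
t=5  I1 WR R2
t=6  I3→ADD
t=7  I3 RO
t=9  I2 EX, I3 EX
t=10  I2 WR R0, I3 WR R4
t=11  I4→MUL
t=12  I4 RO, I5→SHIFT
t=18  I4 EX
t=19  I4 WR R2
t=20  I5 RO
t=21  I5 EX
t=22  I5 WR R0
t=23  I6→SHIFT
t=24  I6 RO, I7→ADD
t=25  I6 EX, I7 RO, I8→LSU
t=26  I6 WR R1
t=27  I7 EX
t=28  I7 WR R0
t=29  I8 RO
t=30  I8 EX
t=31  I8 WR R4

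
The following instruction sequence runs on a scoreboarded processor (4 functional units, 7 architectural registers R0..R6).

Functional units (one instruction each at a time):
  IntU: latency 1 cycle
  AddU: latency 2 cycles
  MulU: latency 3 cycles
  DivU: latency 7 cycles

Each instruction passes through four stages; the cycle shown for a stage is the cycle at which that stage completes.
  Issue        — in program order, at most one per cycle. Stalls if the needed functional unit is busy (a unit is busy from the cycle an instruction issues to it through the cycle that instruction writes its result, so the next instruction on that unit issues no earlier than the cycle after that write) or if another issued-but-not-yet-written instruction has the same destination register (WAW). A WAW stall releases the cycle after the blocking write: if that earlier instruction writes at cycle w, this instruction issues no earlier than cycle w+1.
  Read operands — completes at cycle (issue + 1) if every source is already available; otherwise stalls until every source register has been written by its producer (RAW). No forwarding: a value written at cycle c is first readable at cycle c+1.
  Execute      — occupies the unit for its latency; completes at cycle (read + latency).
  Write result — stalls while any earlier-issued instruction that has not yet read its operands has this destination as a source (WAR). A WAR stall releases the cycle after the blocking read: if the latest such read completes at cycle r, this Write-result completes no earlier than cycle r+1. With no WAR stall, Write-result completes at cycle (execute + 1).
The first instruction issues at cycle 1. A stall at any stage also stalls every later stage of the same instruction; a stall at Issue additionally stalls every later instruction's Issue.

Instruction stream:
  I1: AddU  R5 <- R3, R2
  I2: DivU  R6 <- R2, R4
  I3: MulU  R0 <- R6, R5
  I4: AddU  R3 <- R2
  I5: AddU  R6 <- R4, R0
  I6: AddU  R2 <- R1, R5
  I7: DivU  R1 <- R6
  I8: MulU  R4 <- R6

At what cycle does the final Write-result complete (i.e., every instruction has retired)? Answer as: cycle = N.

t=1  I1 issues→AddU
t=2  I1 reads, I2 issues→DivU
t=3  I2 reads, I3 issues→MulU
t=4  I1 exec-done
t=5  I1 writes R5
t=6  I4 issues→AddU
t=7  I4 reads
t=9  I4 exec-done
t=10  I2 exec-done, I4 writes R3
t=11  I2 writes R6
t=12  I3 reads, I5 issues→AddU
t=15  I3 exec-done
t=16  I3 writes R0
t=17  I5 reads
t=19  I5 exec-done
t=20  I5 writes R6
t=21  I6 issues→AddU
t=22  I6 reads, I7 issues→DivU
t=23  I7 reads, I8 issues→MulU
t=24  I6 exec-done, I8 reads
t=25  I6 writes R2
t=27  I8 exec-done
t=28  I8 writes R4
t=30  I7 exec-done
t=31  I7 writes R1

cycle = 31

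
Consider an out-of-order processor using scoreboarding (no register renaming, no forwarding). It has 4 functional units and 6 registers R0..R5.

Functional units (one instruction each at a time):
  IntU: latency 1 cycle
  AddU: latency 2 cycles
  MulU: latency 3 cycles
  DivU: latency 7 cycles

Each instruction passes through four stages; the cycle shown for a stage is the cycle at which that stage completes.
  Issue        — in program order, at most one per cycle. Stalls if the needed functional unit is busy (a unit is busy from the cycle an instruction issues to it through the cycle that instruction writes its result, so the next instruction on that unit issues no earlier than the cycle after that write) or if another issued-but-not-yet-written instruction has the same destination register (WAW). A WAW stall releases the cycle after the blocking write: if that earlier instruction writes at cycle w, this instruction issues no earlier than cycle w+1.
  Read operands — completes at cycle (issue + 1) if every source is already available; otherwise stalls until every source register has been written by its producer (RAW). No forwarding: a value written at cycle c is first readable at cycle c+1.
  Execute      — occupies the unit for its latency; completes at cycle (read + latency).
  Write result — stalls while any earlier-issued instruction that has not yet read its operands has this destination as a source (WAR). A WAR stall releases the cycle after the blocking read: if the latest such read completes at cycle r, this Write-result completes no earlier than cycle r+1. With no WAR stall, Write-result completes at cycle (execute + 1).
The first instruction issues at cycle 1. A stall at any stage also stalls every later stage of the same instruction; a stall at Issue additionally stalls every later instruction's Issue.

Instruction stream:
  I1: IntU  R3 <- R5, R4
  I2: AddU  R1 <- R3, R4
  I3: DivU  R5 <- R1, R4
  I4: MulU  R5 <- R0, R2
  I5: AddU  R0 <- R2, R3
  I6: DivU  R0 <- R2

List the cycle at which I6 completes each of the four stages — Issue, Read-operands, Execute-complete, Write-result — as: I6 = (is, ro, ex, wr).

  I1 | 1 | 2 | 3 | 4
  I2 | 2 | 5 | 7 | 8   RAW R3: wait I1 write@4
  I3 | 3 | 9 | 16 | 17   RAW R1: wait I2 write@8
  I4 | 18 | 19 | 22 | 23   WAW R5: wait I3 write@17
  I5 | 19 | 20 | 22 | 23
  I6 | 24 | 25 | 32 | 33   WAW R0: wait I5 write@23

I6 = (24, 25, 32, 33)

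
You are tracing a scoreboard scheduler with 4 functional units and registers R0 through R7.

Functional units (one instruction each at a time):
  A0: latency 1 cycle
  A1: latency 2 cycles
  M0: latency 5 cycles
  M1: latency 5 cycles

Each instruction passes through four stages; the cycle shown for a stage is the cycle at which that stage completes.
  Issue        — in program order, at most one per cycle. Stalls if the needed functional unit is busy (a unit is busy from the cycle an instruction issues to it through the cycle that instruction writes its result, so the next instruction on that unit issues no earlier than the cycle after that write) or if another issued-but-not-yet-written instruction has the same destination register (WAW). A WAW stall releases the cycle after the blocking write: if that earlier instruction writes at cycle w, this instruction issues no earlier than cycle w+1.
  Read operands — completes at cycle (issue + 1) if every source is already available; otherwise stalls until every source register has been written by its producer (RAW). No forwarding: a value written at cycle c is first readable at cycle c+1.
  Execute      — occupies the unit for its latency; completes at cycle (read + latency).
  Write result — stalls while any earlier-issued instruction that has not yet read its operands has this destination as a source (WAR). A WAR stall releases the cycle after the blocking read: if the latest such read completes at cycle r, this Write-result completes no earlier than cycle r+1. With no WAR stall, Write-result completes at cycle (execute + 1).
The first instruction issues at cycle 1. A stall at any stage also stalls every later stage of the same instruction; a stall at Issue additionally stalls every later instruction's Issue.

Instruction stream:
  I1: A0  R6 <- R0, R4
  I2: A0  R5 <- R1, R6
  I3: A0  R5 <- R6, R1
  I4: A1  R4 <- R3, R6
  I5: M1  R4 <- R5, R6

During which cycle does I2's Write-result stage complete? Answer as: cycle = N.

cycle = 8

[1] I1 issues→A0
[2] I1 reads
[3] I1 exec-done
[4] I1 writes R6
[5] I2 issues→A0
[6] I2 reads
[7] I2 exec-done
[8] I2 writes R5
[9] I3 issues→A0
[10] I3 reads | I4 issues→A1
[11] I3 exec-done | I4 reads
[12] I3 writes R5
[13] I4 exec-done
[14] I4 writes R4
[15] I5 issues→M1
[16] I5 reads
[21] I5 exec-done
[22] I5 writes R4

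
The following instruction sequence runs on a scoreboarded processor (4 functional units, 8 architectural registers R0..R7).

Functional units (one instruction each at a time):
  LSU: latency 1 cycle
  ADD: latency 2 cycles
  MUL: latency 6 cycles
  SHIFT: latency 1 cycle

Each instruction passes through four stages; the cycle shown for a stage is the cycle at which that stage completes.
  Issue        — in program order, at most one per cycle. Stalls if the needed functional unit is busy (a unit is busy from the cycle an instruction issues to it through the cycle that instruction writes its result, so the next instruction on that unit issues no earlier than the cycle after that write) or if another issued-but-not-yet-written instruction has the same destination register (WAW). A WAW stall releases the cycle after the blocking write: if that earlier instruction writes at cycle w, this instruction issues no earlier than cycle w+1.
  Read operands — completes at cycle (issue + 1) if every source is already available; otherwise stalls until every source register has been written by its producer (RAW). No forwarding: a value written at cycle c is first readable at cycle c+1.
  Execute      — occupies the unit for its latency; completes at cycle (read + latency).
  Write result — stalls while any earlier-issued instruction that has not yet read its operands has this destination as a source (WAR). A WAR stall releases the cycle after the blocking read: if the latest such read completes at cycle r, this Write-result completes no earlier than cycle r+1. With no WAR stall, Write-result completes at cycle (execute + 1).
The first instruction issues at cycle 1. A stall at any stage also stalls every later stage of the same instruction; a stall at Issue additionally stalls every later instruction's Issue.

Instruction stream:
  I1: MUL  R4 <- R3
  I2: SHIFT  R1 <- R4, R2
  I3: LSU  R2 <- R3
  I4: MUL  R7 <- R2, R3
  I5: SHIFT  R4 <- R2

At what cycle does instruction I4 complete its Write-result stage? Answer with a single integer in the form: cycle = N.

cycle = 19

[1] issue I1 (MUL)
[2] I1 read-ops; issue I2 (SHIFT)
[3] issue I3 (LSU)
[4] I3 read-ops
[5] I3 finished on LSU
[8] I1 finished on MUL
[9] I1→R4
[10] I2 read-ops; issue I4 (MUL)
[11] I2 finished on SHIFT; I3→R2
[12] I2→R1; I4 read-ops
[13] issue I5 (SHIFT)
[14] I5 read-ops
[15] I5 finished on SHIFT
[16] I5→R4
[18] I4 finished on MUL
[19] I4→R7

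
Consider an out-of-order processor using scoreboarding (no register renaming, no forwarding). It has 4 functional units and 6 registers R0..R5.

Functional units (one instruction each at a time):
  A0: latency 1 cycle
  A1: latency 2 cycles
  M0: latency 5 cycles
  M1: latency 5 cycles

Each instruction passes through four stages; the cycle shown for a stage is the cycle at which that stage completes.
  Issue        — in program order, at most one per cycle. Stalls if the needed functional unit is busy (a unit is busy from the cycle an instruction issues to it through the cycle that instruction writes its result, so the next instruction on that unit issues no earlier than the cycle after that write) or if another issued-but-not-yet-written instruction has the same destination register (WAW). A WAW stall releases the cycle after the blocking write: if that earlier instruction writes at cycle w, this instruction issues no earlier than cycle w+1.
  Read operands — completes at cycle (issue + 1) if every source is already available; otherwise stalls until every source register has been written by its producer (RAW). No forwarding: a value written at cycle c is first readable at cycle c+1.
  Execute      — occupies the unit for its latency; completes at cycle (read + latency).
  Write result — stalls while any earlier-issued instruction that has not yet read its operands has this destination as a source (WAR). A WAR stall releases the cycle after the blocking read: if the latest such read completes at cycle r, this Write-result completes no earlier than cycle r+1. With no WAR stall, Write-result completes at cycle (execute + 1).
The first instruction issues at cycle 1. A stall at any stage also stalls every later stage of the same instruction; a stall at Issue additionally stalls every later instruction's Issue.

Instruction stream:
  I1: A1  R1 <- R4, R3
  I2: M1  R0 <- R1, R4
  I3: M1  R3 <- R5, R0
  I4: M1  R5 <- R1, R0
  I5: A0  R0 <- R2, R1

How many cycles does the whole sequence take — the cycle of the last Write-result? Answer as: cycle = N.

cycle 1: I1 issues→A1
cycle 2: I1 reads, I2 issues→M1
cycle 4: I1 exec-done
cycle 5: I1 writes R1
cycle 6: I2 reads
cycle 11: I2 exec-done
cycle 12: I2 writes R0
cycle 13: I3 issues→M1
cycle 14: I3 reads
cycle 19: I3 exec-done
cycle 20: I3 writes R3
cycle 21: I4 issues→M1
cycle 22: I4 reads, I5 issues→A0
cycle 23: I5 reads
cycle 24: I5 exec-done
cycle 25: I5 writes R0
cycle 27: I4 exec-done
cycle 28: I4 writes R5

cycle = 28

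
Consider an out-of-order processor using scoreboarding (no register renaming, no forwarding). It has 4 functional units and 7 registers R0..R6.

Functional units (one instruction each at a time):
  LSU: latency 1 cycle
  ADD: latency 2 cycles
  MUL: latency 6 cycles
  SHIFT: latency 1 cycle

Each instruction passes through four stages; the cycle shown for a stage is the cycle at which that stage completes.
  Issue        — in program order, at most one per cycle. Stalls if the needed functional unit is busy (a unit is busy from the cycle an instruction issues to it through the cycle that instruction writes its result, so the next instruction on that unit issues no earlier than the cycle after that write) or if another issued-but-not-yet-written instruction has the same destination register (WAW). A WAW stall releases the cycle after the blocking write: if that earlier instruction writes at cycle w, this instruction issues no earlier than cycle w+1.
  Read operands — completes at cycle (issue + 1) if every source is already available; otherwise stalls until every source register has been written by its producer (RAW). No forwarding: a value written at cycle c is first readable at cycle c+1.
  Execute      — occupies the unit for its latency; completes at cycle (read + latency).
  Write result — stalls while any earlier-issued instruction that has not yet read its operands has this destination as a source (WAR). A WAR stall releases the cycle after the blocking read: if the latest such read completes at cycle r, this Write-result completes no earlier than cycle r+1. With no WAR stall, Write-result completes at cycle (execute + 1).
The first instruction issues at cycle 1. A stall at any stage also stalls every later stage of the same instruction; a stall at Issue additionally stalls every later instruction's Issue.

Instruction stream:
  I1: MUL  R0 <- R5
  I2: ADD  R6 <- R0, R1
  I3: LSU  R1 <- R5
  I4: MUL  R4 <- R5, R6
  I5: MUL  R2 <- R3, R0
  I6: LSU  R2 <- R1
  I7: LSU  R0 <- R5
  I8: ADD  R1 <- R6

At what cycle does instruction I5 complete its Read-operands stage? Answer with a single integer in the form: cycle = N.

cycle = 23

  I1 | 1 | 2 | 8 | 9
  I2 | 2 | 10 | 12 | 13   RAW R0: wait I1 write@9
  I3 | 3 | 4 | 5 | 11   WAR R1: wait I2 read@10
  I4 | 10 | 14 | 20 | 21   struct: MUL busy until I1 writes@9 · RAW R6: wait I2 write@13
  I5 | 22 | 23 | 29 | 30   struct: MUL busy until I4 writes@21
  I6 | 31 | 32 | 33 | 34   WAW R2: wait I5 write@30
  I7 | 35 | 36 | 37 | 38   struct: LSU busy until I6 writes@34
  I8 | 36 | 37 | 39 | 40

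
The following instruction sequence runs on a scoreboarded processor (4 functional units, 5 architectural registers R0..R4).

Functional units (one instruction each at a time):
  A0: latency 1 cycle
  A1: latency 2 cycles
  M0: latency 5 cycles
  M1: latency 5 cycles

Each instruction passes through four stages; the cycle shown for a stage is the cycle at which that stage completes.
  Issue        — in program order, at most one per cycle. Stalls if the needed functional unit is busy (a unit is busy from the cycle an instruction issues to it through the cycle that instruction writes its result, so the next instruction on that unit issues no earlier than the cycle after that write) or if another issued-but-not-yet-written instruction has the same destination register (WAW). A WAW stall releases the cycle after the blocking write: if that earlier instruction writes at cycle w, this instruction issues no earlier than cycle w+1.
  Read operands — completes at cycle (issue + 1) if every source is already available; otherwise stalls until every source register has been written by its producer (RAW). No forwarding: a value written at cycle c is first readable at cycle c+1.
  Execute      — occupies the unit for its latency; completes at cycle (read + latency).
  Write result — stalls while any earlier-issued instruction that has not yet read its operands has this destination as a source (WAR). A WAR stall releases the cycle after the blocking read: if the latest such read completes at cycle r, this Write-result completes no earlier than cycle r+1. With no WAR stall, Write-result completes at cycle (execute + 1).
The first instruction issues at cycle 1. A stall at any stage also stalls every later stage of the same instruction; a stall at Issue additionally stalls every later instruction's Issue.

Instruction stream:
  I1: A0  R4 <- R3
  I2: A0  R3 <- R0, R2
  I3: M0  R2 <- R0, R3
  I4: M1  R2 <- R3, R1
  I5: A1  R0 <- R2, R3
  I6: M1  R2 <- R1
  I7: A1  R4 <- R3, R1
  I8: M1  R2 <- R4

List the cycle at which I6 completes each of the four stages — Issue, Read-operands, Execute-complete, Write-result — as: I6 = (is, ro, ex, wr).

I6 = (24, 25, 30, 31)

[1] I1 dispatched to A0
[2] I1 operands ready
[3] I1 complete
[4] R4←I1
[5] I2 dispatched to A0
[6] I2 operands ready | I3 dispatched to M0
[7] I2 complete
[8] R3←I2
[9] I3 operands ready
[14] I3 complete
[15] R2←I3
[16] I4 dispatched to M1
[17] I4 operands ready | I5 dispatched to A1
[22] I4 complete
[23] R2←I4
[24] I5 operands ready | I6 dispatched to M1
[25] I6 operands ready
[26] I5 complete
[27] R0←I5
[28] I7 dispatched to A1
[29] I7 operands ready
[30] I6 complete
[31] R2←I6 | I7 complete
[32] R4←I7 | I8 dispatched to M1
[33] I8 operands ready
[38] I8 complete
[39] R2←I8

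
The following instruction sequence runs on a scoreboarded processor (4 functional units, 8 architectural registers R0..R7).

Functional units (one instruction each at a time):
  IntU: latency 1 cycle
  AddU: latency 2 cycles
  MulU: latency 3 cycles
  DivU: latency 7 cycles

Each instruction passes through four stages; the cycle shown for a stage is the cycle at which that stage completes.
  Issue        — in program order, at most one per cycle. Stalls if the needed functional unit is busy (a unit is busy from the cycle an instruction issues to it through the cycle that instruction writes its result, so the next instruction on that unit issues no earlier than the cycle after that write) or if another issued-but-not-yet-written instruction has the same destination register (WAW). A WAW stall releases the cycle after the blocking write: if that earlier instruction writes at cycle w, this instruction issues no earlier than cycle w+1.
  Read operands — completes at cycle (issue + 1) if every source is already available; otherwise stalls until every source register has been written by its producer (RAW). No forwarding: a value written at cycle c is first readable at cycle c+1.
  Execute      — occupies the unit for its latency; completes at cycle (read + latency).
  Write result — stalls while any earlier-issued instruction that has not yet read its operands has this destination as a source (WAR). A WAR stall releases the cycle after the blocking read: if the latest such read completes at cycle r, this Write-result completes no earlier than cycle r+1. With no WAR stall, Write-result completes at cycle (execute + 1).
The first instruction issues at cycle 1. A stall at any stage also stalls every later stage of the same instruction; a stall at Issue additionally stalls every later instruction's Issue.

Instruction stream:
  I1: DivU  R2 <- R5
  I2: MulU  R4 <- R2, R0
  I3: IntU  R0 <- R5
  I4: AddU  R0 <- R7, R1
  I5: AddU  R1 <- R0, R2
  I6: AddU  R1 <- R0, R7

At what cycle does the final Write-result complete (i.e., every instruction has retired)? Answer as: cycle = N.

I1  is:1  ro:2  ex:9  wr:10
I2  is:2  ro:11  ex:14  wr:15  — RAW R2: wait I1 write@10
I3  is:3  ro:4  ex:5  wr:12  — WAR R0: wait I2 read@11
I4  is:13  ro:14  ex:16  wr:17  — WAW R0: wait I3 write@12
I5  is:18  ro:19  ex:21  wr:22  — struct: AddU busy until I4 writes@17
I6  is:23  ro:24  ex:26  wr:27  — struct: AddU busy until I5 writes@22

cycle = 27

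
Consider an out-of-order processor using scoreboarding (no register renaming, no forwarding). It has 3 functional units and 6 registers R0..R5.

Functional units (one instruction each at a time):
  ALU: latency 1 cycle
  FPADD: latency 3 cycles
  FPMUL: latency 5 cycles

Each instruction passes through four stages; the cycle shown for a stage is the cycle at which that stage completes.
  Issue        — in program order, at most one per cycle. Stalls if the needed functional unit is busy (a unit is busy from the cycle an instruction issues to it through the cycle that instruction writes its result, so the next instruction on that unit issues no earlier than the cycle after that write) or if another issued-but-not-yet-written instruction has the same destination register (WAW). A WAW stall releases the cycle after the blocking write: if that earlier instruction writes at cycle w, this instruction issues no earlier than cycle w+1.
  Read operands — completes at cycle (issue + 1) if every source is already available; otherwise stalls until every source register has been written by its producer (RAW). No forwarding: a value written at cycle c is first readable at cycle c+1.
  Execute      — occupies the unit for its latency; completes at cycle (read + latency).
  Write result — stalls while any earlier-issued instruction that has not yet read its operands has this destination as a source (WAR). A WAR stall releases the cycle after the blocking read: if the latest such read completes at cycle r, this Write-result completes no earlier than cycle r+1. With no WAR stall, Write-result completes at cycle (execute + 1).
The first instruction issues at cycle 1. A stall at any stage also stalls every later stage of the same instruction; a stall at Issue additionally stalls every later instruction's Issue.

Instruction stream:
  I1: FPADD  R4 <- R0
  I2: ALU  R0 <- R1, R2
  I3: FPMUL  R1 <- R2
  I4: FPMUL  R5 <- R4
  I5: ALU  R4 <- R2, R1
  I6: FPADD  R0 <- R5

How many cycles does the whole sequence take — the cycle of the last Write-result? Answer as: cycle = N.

[1] I1→FPADD
[2] I1 RO · I2→ALU
[3] I2 RO · I3→FPMUL
[4] I2 EX · I3 RO
[5] I1 EX · I2 WR R0
[6] I1 WR R4
[9] I3 EX
[10] I3 WR R1
[11] I4→FPMUL
[12] I4 RO · I5→ALU
[13] I5 RO · I6→FPADD
[14] I5 EX
[15] I5 WR R4
[17] I4 EX
[18] I4 WR R5
[19] I6 RO
[22] I6 EX
[23] I6 WR R0

cycle = 23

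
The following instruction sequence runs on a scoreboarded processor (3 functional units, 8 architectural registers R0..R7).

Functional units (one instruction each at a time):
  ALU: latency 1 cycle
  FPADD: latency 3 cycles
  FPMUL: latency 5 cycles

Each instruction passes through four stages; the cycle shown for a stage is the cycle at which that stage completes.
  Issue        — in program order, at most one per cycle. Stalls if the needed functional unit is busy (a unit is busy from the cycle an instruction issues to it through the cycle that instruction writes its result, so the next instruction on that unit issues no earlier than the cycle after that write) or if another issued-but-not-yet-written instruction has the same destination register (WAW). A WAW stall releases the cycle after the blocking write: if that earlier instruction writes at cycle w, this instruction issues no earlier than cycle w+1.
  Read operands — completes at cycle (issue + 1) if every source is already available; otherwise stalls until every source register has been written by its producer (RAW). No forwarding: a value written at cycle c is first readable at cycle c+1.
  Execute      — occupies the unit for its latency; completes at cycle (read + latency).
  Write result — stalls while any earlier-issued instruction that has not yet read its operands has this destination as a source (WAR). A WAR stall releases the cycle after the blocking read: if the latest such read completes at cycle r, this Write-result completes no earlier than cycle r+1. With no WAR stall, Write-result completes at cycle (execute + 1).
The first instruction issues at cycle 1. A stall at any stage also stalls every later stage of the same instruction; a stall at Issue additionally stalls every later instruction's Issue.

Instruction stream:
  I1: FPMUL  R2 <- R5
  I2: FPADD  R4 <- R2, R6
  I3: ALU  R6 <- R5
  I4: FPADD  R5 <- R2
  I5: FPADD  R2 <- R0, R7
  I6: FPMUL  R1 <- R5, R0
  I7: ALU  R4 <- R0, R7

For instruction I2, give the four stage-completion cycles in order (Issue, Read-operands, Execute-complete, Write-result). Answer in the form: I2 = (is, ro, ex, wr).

t=1  I1→FPMUL
t=2  I1 RO · I2→FPADD
t=3  I3→ALU
t=4  I3 RO
t=5  I3 EX
t=7  I1 EX
t=8  I1 WR R2
t=9  I2 RO
t=10  I3 WR R6
t=12  I2 EX
t=13  I2 WR R4
t=14  I4→FPADD
t=15  I4 RO
t=18  I4 EX
t=19  I4 WR R5
t=20  I5→FPADD
t=21  I5 RO · I6→FPMUL
t=22  I6 RO · I7→ALU
t=23  I7 RO
t=24  I5 EX · I7 EX
t=25  I5 WR R2 · I7 WR R4
t=27  I6 EX
t=28  I6 WR R1

I2 = (2, 9, 12, 13)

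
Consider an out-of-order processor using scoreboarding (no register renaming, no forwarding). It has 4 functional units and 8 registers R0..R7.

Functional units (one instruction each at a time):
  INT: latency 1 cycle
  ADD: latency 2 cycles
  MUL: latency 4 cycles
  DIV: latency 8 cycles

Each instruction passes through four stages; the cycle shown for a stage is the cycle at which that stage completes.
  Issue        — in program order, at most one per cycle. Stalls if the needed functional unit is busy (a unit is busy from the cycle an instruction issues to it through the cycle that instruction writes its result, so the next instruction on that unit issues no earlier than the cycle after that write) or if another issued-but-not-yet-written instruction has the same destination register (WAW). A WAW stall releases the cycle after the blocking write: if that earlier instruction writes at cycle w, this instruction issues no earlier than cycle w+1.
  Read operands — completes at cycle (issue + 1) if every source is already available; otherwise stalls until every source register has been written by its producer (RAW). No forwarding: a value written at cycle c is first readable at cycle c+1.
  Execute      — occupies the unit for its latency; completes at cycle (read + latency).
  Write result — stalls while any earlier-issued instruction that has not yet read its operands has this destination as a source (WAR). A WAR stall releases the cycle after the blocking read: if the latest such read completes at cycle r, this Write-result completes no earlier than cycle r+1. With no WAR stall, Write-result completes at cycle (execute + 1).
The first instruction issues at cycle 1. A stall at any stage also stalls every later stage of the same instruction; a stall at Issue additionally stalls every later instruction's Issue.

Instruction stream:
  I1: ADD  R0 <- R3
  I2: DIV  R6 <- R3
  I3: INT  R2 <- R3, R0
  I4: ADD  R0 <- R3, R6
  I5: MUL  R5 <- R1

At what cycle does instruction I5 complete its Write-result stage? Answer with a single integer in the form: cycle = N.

cycle = 13

  I1 | 1 | 2 | 4 | 5
  I2 | 2 | 3 | 11 | 12
  I3 | 3 | 6 | 7 | 8   RAW R0: wait I1 write@5
  I4 | 6 | 13 | 15 | 16   struct: ADD busy until I1 writes@5 · RAW R6: wait I2 write@12
  I5 | 7 | 8 | 12 | 13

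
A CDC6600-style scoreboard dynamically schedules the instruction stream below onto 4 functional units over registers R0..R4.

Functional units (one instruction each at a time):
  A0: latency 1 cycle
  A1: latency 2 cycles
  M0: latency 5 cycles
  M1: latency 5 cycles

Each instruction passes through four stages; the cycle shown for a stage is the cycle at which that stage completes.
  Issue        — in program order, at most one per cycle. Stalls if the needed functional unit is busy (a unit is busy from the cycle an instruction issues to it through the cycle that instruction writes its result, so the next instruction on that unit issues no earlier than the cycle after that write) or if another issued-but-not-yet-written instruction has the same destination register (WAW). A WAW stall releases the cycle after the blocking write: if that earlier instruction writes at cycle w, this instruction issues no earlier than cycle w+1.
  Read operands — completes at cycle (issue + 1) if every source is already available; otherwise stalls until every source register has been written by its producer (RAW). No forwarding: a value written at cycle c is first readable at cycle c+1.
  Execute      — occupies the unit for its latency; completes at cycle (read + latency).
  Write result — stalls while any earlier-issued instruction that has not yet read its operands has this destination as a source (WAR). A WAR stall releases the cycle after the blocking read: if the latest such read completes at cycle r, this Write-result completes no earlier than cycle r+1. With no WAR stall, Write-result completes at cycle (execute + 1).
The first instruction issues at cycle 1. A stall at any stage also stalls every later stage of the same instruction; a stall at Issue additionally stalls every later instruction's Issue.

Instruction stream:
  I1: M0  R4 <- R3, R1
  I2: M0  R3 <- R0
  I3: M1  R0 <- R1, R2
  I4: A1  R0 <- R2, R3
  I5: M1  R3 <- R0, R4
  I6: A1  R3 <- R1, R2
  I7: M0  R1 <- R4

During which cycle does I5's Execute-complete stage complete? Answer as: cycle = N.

cycle = 28

1) issue 1, read 2, done 7, write 8
2) issue 9, read 10, done 15, write 16  <struct: M0 busy until I1 writes@8>
3) issue 10, read 11, done 16, write 17
4) issue 18, read 19, done 21, write 22  <WAW R0: wait I3 write@17>
5) issue 19, read 23, done 28, write 29  <RAW R0: wait I4 write@22>
6) issue 30, read 31, done 33, write 34  <WAW R3: wait I5 write@29>
7) issue 31, read 32, done 37, write 38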